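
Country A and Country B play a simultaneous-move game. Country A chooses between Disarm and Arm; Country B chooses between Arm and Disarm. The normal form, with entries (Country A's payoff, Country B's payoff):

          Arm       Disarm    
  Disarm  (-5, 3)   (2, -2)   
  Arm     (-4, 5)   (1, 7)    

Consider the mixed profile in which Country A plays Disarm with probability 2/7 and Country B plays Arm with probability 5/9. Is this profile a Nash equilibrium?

No

Given Country B's mix q = 5/9, Country A's payoff from Disarm is -17/9 but from Arm is -16/9. Country A strictly prefers Arm, so Country A would not mix.
So the proposed profile is not a Nash equilibrium.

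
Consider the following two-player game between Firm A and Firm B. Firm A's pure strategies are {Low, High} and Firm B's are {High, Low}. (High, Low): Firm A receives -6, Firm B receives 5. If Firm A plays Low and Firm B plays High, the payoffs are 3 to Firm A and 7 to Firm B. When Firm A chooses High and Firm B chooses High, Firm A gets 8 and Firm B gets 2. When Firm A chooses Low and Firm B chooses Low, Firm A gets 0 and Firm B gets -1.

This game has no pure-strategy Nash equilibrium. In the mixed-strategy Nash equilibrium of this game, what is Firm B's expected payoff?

37/11

Firm A's mix must leave Firm B indifferent between High and Low.
  Firm B's payoff from High: p·7 + (1−p)·2 = 5p + 2
  Firm B's payoff from Low: p·(-1) + (1−p)·5 = -6p + 5
  5p + 2 = -6p + 5  ⇒  11p = 3  ⇒  p = 3/11.
At equilibrium Firm B is indifferent across columns, so Firm B's payoff equals the payoff from High: (3/11)·7 + (8/11)·2 = 37/11.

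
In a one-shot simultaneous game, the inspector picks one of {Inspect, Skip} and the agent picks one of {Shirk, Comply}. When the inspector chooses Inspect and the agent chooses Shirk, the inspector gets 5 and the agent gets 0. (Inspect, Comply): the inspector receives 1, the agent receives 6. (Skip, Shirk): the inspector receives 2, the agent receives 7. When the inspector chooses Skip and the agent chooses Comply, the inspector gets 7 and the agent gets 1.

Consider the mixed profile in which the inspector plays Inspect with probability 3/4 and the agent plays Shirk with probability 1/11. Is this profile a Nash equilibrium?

No

Given the inspector's mix p = 3/4, the agent's payoff from Shirk is 7/4 but from Comply is 19/4. The agent strictly prefers Comply, so the agent would not mix.
So the proposed profile is not a Nash equilibrium.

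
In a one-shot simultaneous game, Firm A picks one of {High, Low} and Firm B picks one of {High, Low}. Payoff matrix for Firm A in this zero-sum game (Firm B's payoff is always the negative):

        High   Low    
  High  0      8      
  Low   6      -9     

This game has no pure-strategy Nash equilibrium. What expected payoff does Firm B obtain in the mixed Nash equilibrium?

Set Firm B's expected payoff from High equal to that from Low:
  Firm B's payoff to High: p·0 + (1−p)·(-6) = 6p - 6
  Firm B's payoff to Low: p·(-8) + (1−p)·9 = -17p + 9
  6p - 6 = -17p + 9  ⇒  23p = 15  ⇒  p = 15/23.
At equilibrium Firm B is indifferent across columns, so Firm B's payoff equals the payoff from High: (15/23)·0 + (8/23)·(-6) = -48/23.

-48/23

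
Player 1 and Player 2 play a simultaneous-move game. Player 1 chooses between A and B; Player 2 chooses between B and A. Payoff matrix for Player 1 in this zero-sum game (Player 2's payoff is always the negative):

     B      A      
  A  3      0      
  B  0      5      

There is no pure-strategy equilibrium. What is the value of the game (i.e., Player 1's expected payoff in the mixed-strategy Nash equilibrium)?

For Player 1 to be willing to mix, Player 1 must be indifferent between A and B, which pins down Player 2's mix.
  Player 1's payoff to A: q·3 + (1−q)·0 = 3q
  Player 1's payoff to B: q·0 + (1−q)·5 = -5q + 5
  3q = -5q + 5  ⇒  8q = 5  ⇒  q = 5/8.
The value is Player 1's expected payoff against this mix (using A): (5/8)·3 + (3/8)·0 = 15/8.

v = 15/8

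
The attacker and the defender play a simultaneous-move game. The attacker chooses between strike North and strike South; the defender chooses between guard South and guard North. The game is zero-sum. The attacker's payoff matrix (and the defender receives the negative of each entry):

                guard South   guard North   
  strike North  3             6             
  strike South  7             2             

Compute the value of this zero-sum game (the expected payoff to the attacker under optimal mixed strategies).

v = 9/2

For the attacker to be willing to mix, the attacker must be indifferent between strike North and strike South, which pins down the defender's mix.
  the attacker's payoff from strike North: q·3 + (1−q)·6 = -3q + 6
  the attacker's payoff from strike South: q·7 + (1−q)·2 = 5q + 2
  -3q + 6 = 5q + 2  ⇒  -8q = -4  ⇒  q = 1/2.
The value is the attacker's expected payoff against this mix (using strike North): (1/2)·3 + (1/2)·6 = 9/2.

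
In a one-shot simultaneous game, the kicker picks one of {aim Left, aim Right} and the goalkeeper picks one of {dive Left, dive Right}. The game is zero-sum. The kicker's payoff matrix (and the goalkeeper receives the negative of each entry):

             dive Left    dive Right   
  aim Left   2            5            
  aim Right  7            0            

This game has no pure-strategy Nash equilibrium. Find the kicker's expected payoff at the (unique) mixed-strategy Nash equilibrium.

7/2

Set the kicker's expected payoff from aim Left equal to that from aim Right:
  the kicker's payoff from aim Left: q·2 + (1−q)·5 = -3q + 5
  the kicker's payoff from aim Right: q·7 + (1−q)·0 = 7q
  -3q + 5 = 7q  ⇒  -10q = -5  ⇒  q = 1/2.
At equilibrium the kicker is indifferent across rows, so the kicker's payoff equals the payoff from aim Left: (1/2)·2 + (1/2)·5 = 7/2.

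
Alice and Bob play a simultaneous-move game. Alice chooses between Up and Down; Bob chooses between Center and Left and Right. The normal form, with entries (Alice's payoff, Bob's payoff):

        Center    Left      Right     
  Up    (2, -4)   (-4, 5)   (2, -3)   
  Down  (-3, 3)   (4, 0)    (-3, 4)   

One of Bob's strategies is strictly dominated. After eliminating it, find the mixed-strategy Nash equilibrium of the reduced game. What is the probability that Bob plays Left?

Bob's strategy Center is strictly dominated by Right: -3 > -4 and 4 > 3. Eliminate Center.
Bob's mix must leave Alice indifferent between Up and Down.
  Alice's payoff from Up: q·(-4) + (1−q)·2 = -6q + 2
  Alice's payoff from Down: q·4 + (1−q)·(-3) = 7q - 3
  -6q + 2 = 7q - 3  ⇒  -13q = -5  ⇒  q = 5/13.

q = 5/13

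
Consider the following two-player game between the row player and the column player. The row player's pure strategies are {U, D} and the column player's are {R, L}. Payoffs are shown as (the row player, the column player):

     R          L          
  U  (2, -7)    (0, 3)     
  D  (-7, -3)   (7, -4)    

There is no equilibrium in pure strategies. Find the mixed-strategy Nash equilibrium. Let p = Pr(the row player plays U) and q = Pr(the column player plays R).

p = 1/11, q = 7/16

The row player's mix must leave the column player indifferent between R and L.
  the column player's payoff from R: p·(-7) + (1−p)·(-3) = -4p - 3
  the column player's payoff from L: p·3 + (1−p)·(-4) = 7p - 4
  -4p - 3 = 7p - 4  ⇒  -11p = -1  ⇒  p = 1/11.
For the row player to be willing to mix, the row player must be indifferent between U and D, which pins down the column player's mix.
  the row player's payoff to U: q·2 + (1−q)·0 = 2q
  the row player's payoff to D: q·(-7) + (1−q)·7 = -14q + 7
  2q = -14q + 7  ⇒  16q = 7  ⇒  q = 7/16.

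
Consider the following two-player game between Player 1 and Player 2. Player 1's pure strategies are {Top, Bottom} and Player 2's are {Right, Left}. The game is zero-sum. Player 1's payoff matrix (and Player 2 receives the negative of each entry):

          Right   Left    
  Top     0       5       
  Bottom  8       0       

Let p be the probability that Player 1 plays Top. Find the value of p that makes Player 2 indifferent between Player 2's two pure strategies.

For Player 2 to be willing to mix, Player 2 must be indifferent between Right and Left, which pins down Player 1's mix.
  Player 2's payoff from Right: p·0 + (1−p)·(-8) = 8p - 8
  Player 2's payoff from Left: p·(-5) + (1−p)·0 = -5p
  8p - 8 = -5p  ⇒  13p = 8  ⇒  p = 8/13.

p = 8/13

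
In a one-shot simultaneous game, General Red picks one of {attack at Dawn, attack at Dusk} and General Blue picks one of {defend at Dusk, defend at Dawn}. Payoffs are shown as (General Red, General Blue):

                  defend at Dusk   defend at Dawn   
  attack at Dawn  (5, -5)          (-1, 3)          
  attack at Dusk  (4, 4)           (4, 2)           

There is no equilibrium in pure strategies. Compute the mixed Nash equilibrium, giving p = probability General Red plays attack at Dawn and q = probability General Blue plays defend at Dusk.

Set General Blue's expected payoff from defend at Dusk equal to that from defend at Dawn:
  General Blue's expected payoff from defend at Dusk: p·(-5) + (1−p)·4 = -9p + 4
  General Blue's expected payoff from defend at Dawn: p·3 + (1−p)·2 = p + 2
  -9p + 4 = p + 2  ⇒  -10p = -2  ⇒  p = 1/5.
In a mixed equilibrium General Red is indifferent between attack at Dawn and attack at Dusk; this condition fixes q.
  General Red's payoff from attack at Dawn: q·5 + (1−q)·(-1) = 6q - 1
  General Red's payoff from attack at Dusk: q·4 + (1−q)·4 = 4
  6q - 1 = 4  ⇒  6q = 5  ⇒  q = 5/6.

p = 1/5, q = 5/6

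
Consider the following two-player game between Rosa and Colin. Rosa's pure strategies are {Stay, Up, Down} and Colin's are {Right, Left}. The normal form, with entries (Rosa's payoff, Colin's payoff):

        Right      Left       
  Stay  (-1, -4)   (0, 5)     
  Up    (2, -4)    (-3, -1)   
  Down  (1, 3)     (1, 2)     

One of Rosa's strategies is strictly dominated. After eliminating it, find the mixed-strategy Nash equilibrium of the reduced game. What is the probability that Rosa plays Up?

p = 1/4

Rosa's strategy Stay is strictly dominated by Down: 1 > -1 and 1 > 0. Eliminate Stay.
Colin's indifference between Right and Left determines Rosa's mixing probability p:
  Colin's payoff from Right: p·(-4) + (1−p)·3 = -7p + 3
  Colin's payoff from Left: p·(-1) + (1−p)·2 = -3p + 2
  -7p + 3 = -3p + 2  ⇒  -4p = -1  ⇒  p = 1/4.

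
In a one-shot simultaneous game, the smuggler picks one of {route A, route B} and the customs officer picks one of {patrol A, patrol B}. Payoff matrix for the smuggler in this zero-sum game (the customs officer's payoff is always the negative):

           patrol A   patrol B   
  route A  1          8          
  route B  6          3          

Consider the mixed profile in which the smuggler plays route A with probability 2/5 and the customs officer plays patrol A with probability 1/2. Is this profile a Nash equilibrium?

No

Given the smuggler's mix p = 2/5, the customs officer's payoff from patrol A is -4 but from patrol B is -5. The customs officer strictly prefers patrol A, so the customs officer would not mix.
So the proposed profile is not a Nash equilibrium.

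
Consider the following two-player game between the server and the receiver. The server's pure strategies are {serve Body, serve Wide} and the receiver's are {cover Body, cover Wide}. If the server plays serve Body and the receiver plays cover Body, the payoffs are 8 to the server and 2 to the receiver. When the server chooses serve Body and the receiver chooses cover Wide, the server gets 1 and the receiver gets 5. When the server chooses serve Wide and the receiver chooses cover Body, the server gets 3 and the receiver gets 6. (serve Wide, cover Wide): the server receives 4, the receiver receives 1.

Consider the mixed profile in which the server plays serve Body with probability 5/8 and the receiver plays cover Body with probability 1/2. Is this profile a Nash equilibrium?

Given the receiver's mix q = 1/2, the server's payoff from serve Body is 9/2 but from serve Wide is 7/2. The server strictly prefers serve Body, so the server would not mix.
So the proposed profile is not a Nash equilibrium.

No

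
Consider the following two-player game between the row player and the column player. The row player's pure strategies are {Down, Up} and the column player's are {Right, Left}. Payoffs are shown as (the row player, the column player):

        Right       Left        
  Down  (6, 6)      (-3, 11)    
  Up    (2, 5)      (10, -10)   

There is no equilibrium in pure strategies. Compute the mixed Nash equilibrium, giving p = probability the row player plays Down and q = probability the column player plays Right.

In a mixed equilibrium the column player is indifferent between Right and Left; this condition fixes p.
  the column player's payoff to Right: p·6 + (1−p)·5 = p + 5
  the column player's payoff to Left: p·11 + (1−p)·(-10) = 21p - 10
  p + 5 = 21p - 10  ⇒  -20p = -15  ⇒  p = 3/4.
For the row player to be willing to mix, the row player must be indifferent between Down and Up, which pins down the column player's mix.
  the row player's expected payoff from Down: q·6 + (1−q)·(-3) = 9q - 3
  the row player's expected payoff from Up: q·2 + (1−q)·10 = -8q + 10
  9q - 3 = -8q + 10  ⇒  17q = 13  ⇒  q = 13/17.

p = 3/4, q = 13/17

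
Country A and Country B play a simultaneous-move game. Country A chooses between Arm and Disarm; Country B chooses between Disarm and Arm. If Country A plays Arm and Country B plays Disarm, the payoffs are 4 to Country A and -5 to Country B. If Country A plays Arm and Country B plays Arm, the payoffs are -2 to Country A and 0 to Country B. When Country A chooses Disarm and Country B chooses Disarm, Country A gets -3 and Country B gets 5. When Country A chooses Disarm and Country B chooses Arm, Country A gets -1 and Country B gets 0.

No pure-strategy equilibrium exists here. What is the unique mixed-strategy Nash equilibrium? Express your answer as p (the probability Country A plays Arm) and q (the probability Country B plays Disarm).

p = 1/2, q = 1/8

Country B's indifference between Disarm and Arm determines Country A's mixing probability p:
  Country B's payoff to Disarm: p·(-5) + (1−p)·5 = -10p + 5
  Country B's payoff to Arm: p·0 + (1−p)·0 = 0
  -10p + 5 = 0  ⇒  -10p = -5  ⇒  p = 1/2.
For Country A to be willing to mix, Country A must be indifferent between Arm and Disarm, which pins down Country B's mix.
  Country A's payoff from Arm: q·4 + (1−q)·(-2) = 6q - 2
  Country A's payoff from Disarm: q·(-3) + (1−q)·(-1) = -2q - 1
  6q - 2 = -2q - 1  ⇒  8q = 1  ⇒  q = 1/8.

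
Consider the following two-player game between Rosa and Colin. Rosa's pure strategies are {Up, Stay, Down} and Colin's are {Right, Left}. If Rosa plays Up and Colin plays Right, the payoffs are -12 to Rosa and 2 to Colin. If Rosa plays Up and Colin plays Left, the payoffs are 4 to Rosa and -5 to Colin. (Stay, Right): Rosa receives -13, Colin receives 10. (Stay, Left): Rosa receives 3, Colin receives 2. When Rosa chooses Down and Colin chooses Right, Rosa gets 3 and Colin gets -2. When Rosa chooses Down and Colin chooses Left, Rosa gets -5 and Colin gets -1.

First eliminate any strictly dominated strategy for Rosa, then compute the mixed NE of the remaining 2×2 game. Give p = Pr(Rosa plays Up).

Rosa's strategy Stay is strictly dominated by Up: -12 > -13 and 4 > 3. Eliminate Stay.
For Colin to be willing to mix, Colin must be indifferent between Right and Left, which pins down Rosa's mix.
  Colin's payoff to Right: p·2 + (1−p)·(-2) = 4p - 2
  Colin's payoff to Left: p·(-5) + (1−p)·(-1) = -4p - 1
  4p - 2 = -4p - 1  ⇒  8p = 1  ⇒  p = 1/8.

p = 1/8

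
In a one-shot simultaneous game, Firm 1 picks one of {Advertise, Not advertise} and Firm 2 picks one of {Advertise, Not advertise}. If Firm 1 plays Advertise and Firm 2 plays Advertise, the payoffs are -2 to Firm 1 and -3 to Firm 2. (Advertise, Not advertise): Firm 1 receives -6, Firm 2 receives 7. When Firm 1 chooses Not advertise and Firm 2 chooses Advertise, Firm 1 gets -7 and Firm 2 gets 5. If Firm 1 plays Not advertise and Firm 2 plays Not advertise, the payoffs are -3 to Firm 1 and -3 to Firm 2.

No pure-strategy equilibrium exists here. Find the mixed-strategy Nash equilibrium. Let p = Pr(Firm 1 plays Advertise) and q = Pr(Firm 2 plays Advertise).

Set Firm 2's expected payoff from Advertise equal to that from Not advertise:
  Firm 2's payoff from Advertise: p·(-3) + (1−p)·5 = -8p + 5
  Firm 2's payoff from Not advertise: p·7 + (1−p)·(-3) = 10p - 3
  -8p + 5 = 10p - 3  ⇒  -18p = -8  ⇒  p = 4/9.
Firm 2's mix must leave Firm 1 indifferent between Advertise and Not advertise.
  Firm 1's payoff from Advertise: q·(-2) + (1−q)·(-6) = 4q - 6
  Firm 1's payoff from Not advertise: q·(-7) + (1−q)·(-3) = -4q - 3
  4q - 6 = -4q - 3  ⇒  8q = 3  ⇒  q = 3/8.

p = 4/9, q = 3/8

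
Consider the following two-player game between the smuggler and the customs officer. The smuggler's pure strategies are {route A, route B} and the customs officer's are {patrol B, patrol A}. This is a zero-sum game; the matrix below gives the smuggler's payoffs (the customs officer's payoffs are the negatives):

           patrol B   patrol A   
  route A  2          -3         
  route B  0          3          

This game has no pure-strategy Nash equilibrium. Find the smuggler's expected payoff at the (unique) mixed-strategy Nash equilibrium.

3/4

The smuggler's indifference between route A and route B determines the customs officer's mixing probability q:
  the smuggler's expected payoff from route A: q·2 + (1−q)·(-3) = 5q - 3
  the smuggler's expected payoff from route B: q·0 + (1−q)·3 = -3q + 3
  5q - 3 = -3q + 3  ⇒  8q = 6  ⇒  q = 3/4.
At equilibrium the smuggler is indifferent across rows, so the smuggler's payoff equals the payoff from route A: (3/4)·2 + (1/4)·(-3) = 3/4.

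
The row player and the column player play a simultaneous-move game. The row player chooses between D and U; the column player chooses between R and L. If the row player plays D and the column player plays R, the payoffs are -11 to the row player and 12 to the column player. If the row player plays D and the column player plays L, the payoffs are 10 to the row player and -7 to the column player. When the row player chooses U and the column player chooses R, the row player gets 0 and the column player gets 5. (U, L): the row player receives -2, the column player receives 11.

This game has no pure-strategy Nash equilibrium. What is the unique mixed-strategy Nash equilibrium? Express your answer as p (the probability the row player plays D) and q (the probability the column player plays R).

The column player's indifference between R and L determines the row player's mixing probability p:
  the column player's expected payoff from R: p·12 + (1−p)·5 = 7p + 5
  the column player's expected payoff from L: p·(-7) + (1−p)·11 = -18p + 11
  7p + 5 = -18p + 11  ⇒  25p = 6  ⇒  p = 6/25.
In a mixed equilibrium the row player is indifferent between D and U; this condition fixes q.
  the row player's payoff from D: q·(-11) + (1−q)·10 = -21q + 10
  the row player's payoff from U: q·0 + (1−q)·(-2) = 2q - 2
  -21q + 10 = 2q - 2  ⇒  -23q = -12  ⇒  q = 12/23.

p = 6/25, q = 12/23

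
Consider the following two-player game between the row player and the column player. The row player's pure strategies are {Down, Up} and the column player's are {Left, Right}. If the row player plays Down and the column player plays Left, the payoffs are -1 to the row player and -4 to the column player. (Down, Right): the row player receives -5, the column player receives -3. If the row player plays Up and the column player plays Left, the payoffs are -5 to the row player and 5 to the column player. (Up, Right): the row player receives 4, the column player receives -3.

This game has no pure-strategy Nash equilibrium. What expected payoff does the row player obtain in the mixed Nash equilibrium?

Set the row player's expected payoff from Down equal to that from Up:
  the row player's expected payoff from Down: q·(-1) + (1−q)·(-5) = 4q - 5
  the row player's expected payoff from Up: q·(-5) + (1−q)·4 = -9q + 4
  4q - 5 = -9q + 4  ⇒  13q = 9  ⇒  q = 9/13.
At equilibrium the row player is indifferent across rows, so the row player's payoff equals the payoff from Down: (9/13)·(-1) + (4/13)·(-5) = -29/13.

-29/13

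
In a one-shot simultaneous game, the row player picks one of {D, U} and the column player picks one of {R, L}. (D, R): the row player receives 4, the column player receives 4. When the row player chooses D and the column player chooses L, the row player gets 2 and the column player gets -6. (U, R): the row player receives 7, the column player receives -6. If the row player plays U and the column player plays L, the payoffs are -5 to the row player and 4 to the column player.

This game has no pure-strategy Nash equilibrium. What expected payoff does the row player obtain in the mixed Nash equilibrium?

17/5

Set the row player's expected payoff from D equal to that from U:
  the row player's expected payoff from D: q·4 + (1−q)·2 = 2q + 2
  the row player's expected payoff from U: q·7 + (1−q)·(-5) = 12q - 5
  2q + 2 = 12q - 5  ⇒  -10q = -7  ⇒  q = 7/10.
At equilibrium the row player is indifferent across rows, so the row player's payoff equals the payoff from D: (7/10)·4 + (3/10)·2 = 17/5.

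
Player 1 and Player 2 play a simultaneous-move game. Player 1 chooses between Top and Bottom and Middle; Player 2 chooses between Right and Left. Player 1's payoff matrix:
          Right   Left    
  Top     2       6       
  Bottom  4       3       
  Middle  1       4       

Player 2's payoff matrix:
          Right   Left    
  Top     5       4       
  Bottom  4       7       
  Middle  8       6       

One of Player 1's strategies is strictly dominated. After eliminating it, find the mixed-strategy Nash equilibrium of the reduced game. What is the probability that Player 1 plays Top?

Player 1's strategy Middle is strictly dominated by Top: 2 > 1 and 6 > 4. Eliminate Middle.
Set Player 2's expected payoff from Right equal to that from Left:
  Player 2's payoff from Right: p·5 + (1−p)·4 = p + 4
  Player 2's payoff from Left: p·4 + (1−p)·7 = -3p + 7
  p + 4 = -3p + 7  ⇒  4p = 3  ⇒  p = 3/4.

p = 3/4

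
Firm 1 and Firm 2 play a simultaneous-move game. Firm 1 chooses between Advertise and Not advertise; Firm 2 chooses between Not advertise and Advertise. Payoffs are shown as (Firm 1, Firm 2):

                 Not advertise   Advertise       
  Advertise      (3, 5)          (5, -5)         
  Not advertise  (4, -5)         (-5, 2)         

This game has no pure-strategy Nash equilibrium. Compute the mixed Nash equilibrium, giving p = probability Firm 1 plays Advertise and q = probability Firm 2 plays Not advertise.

Set Firm 2's expected payoff from Not advertise equal to that from Advertise:
  Firm 2's expected payoff from Not advertise: p·5 + (1−p)·(-5) = 10p - 5
  Firm 2's expected payoff from Advertise: p·(-5) + (1−p)·2 = -7p + 2
  10p - 5 = -7p + 2  ⇒  17p = 7  ⇒  p = 7/17.
For Firm 1 to be willing to mix, Firm 1 must be indifferent between Advertise and Not advertise, which pins down Firm 2's mix.
  Firm 1's payoff from Advertise: q·3 + (1−q)·5 = -2q + 5
  Firm 1's payoff from Not advertise: q·4 + (1−q)·(-5) = 9q - 5
  -2q + 5 = 9q - 5  ⇒  -11q = -10  ⇒  q = 10/11.

p = 7/17, q = 10/11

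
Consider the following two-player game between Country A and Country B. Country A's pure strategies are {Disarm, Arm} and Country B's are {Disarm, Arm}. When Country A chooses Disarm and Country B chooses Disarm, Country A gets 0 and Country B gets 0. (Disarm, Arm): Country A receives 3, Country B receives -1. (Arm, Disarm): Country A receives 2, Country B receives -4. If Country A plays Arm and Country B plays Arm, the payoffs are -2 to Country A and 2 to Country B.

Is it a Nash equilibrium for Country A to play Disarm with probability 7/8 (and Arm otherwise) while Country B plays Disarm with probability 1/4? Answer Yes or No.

Given Country A's mix p = 7/8, Country B's payoff from Disarm is -1/2 but from Arm is -5/8. Country B strictly prefers Disarm, so Country B would not mix.
So the proposed profile is not a Nash equilibrium.

No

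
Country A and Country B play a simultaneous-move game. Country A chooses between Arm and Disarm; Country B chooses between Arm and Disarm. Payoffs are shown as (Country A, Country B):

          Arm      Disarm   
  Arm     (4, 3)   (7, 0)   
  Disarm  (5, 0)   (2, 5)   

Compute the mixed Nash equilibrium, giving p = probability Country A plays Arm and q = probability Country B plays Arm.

p = 5/8, q = 5/6

Country A's mix must leave Country B indifferent between Arm and Disarm.
  Country B's payoff to Arm: p·3 + (1−p)·0 = 3p
  Country B's payoff to Disarm: p·0 + (1−p)·5 = -5p + 5
  3p = -5p + 5  ⇒  8p = 5  ⇒  p = 5/8.
Country A's indifference between Arm and Disarm determines Country B's mixing probability q:
  Country A's payoff to Arm: q·4 + (1−q)·7 = -3q + 7
  Country A's payoff to Disarm: q·5 + (1−q)·2 = 3q + 2
  -3q + 7 = 3q + 2  ⇒  -6q = -5  ⇒  q = 5/6.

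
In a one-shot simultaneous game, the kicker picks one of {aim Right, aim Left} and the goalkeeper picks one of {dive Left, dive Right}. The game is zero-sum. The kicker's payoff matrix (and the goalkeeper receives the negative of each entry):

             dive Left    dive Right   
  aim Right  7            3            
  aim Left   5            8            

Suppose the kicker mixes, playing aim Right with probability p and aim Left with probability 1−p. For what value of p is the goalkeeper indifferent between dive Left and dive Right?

Set the goalkeeper's expected payoff from dive Left equal to that from dive Right:
  the goalkeeper's payoff from dive Left: p·(-7) + (1−p)·(-5) = -2p - 5
  the goalkeeper's payoff from dive Right: p·(-3) + (1−p)·(-8) = 5p - 8
  -2p - 5 = 5p - 8  ⇒  -7p = -3  ⇒  p = 3/7.

p = 3/7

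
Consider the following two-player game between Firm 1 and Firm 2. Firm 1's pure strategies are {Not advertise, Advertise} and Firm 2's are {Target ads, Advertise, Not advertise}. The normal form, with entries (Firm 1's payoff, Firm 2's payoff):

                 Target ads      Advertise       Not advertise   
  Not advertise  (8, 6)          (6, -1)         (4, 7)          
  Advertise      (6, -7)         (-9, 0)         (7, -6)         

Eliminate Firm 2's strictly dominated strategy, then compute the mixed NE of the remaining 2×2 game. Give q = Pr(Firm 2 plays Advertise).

Firm 2's strategy Target ads is strictly dominated by Not advertise: 7 > 6 and -6 > -7. Eliminate Target ads.
Set Firm 1's expected payoff from Not advertise equal to that from Advertise:
  Firm 1's payoff from Not advertise: q·6 + (1−q)·4 = 2q + 4
  Firm 1's payoff from Advertise: q·(-9) + (1−q)·7 = -16q + 7
  2q + 4 = -16q + 7  ⇒  18q = 3  ⇒  q = 1/6.

q = 1/6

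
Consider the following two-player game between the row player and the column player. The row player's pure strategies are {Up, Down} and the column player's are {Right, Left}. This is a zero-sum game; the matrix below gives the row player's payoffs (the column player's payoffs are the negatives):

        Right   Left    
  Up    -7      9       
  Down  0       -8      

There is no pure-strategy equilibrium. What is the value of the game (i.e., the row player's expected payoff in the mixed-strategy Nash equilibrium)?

The row player's indifference between Up and Down determines the column player's mixing probability q:
  the row player's expected payoff from Up: q·(-7) + (1−q)·9 = -16q + 9
  the row player's expected payoff from Down: q·0 + (1−q)·(-8) = 8q - 8
  -16q + 9 = 8q - 8  ⇒  -24q = -17  ⇒  q = 17/24.
The value is the row player's expected payoff against this mix (using Up): (17/24)·(-7) + (7/24)·9 = -7/3.

v = -7/3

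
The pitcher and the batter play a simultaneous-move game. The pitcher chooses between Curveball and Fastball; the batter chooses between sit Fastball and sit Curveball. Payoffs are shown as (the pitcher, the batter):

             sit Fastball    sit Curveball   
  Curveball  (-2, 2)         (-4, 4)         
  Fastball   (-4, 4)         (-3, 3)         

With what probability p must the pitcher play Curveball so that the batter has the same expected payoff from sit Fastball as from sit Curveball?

p = 1/3

For the batter to be willing to mix, the batter must be indifferent between sit Fastball and sit Curveball, which pins down the pitcher's mix.
  the batter's expected payoff from sit Fastball: p·2 + (1−p)·4 = -2p + 4
  the batter's expected payoff from sit Curveball: p·4 + (1−p)·3 = p + 3
  -2p + 4 = p + 3  ⇒  -3p = -1  ⇒  p = 1/3.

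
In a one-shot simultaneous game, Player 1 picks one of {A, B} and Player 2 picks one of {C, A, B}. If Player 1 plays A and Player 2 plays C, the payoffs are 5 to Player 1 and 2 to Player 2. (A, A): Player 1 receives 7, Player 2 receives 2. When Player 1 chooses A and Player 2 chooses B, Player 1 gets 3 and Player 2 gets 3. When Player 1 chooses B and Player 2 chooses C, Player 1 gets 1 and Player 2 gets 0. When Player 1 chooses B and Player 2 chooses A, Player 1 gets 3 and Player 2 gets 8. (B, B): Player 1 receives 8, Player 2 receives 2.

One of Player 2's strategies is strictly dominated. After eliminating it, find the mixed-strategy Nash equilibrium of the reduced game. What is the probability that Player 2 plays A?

Player 2's strategy C is strictly dominated by B: 3 > 2 and 2 > 0. Eliminate C.
Player 2's mix must leave Player 1 indifferent between A and B.
  Player 1's expected payoff from A: q·7 + (1−q)·3 = 4q + 3
  Player 1's expected payoff from B: q·3 + (1−q)·8 = -5q + 8
  4q + 3 = -5q + 8  ⇒  9q = 5  ⇒  q = 5/9.

q = 5/9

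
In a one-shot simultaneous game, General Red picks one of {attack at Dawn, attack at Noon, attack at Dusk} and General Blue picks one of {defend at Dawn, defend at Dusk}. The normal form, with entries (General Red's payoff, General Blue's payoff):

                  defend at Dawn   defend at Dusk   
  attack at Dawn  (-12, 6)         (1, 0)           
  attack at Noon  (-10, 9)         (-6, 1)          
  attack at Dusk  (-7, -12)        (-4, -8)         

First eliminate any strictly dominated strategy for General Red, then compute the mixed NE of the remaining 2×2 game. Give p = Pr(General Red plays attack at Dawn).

p = 2/5

General Red's strategy attack at Noon is strictly dominated by attack at Dusk: -7 > -10 and -4 > -6. Eliminate attack at Noon.
For General Blue to be willing to mix, General Blue must be indifferent between defend at Dawn and defend at Dusk, which pins down General Red's mix.
  General Blue's expected payoff from defend at Dawn: p·6 + (1−p)·(-12) = 18p - 12
  General Blue's expected payoff from defend at Dusk: p·0 + (1−p)·(-8) = 8p - 8
  18p - 12 = 8p - 8  ⇒  10p = 4  ⇒  p = 2/5.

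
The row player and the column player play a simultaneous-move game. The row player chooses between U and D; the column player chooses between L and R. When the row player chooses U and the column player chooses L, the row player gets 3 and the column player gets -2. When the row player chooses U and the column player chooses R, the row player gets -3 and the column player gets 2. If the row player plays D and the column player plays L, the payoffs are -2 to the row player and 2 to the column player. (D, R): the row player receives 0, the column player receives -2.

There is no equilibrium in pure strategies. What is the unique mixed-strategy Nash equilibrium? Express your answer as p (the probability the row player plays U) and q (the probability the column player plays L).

The row player's mix must leave the column player indifferent between L and R.
  the column player's expected payoff from L: p·(-2) + (1−p)·2 = -4p + 2
  the column player's expected payoff from R: p·2 + (1−p)·(-2) = 4p - 2
  -4p + 2 = 4p - 2  ⇒  -8p = -4  ⇒  p = 1/2.
For the row player to be willing to mix, the row player must be indifferent between U and D, which pins down the column player's mix.
  the row player's payoff from U: q·3 + (1−q)·(-3) = 6q - 3
  the row player's payoff from D: q·(-2) + (1−q)·0 = -2q
  6q - 3 = -2q  ⇒  8q = 3  ⇒  q = 3/8.

p = 1/2, q = 3/8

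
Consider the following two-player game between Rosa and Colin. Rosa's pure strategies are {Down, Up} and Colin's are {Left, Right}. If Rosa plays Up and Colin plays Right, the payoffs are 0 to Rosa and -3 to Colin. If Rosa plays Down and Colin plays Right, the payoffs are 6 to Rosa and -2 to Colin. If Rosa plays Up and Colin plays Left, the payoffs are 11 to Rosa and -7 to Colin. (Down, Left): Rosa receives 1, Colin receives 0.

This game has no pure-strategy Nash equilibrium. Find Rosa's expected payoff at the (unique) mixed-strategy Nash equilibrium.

In a mixed equilibrium Rosa is indifferent between Down and Up; this condition fixes q.
  Rosa's payoff from Down: q·1 + (1−q)·6 = -5q + 6
  Rosa's payoff from Up: q·11 + (1−q)·0 = 11q
  -5q + 6 = 11q  ⇒  -16q = -6  ⇒  q = 3/8.
At equilibrium Rosa is indifferent across rows, so Rosa's payoff equals the payoff from Down: (3/8)·1 + (5/8)·6 = 33/8.

33/8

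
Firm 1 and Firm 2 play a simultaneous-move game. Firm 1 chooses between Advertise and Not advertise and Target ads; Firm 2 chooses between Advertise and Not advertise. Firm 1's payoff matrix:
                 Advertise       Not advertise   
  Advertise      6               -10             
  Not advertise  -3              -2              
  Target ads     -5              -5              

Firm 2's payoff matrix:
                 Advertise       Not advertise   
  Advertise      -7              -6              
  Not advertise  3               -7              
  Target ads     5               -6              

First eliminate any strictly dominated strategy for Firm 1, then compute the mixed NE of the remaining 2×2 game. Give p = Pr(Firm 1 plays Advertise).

p = 10/11

Firm 1's strategy Target ads is strictly dominated by Not advertise: -3 > -5 and -2 > -5. Eliminate Target ads.
Set Firm 2's expected payoff from Advertise equal to that from Not advertise:
  Firm 2's payoff from Advertise: p·(-7) + (1−p)·3 = -10p + 3
  Firm 2's payoff from Not advertise: p·(-6) + (1−p)·(-7) = p - 7
  -10p + 3 = p - 7  ⇒  -11p = -10  ⇒  p = 10/11.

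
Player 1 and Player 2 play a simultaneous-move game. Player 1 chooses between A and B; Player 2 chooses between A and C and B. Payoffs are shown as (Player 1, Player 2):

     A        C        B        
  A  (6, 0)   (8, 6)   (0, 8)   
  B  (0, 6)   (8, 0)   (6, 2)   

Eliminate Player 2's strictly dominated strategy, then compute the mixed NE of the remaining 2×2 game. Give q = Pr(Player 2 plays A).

Player 2's strategy C is strictly dominated by B: 8 > 6 and 2 > 0. Eliminate C.
Set Player 1's expected payoff from A equal to that from B:
  Player 1's payoff to A: q·6 + (1−q)·0 = 6q
  Player 1's payoff to B: q·0 + (1−q)·6 = -6q + 6
  6q = -6q + 6  ⇒  12q = 6  ⇒  q = 1/2.

q = 1/2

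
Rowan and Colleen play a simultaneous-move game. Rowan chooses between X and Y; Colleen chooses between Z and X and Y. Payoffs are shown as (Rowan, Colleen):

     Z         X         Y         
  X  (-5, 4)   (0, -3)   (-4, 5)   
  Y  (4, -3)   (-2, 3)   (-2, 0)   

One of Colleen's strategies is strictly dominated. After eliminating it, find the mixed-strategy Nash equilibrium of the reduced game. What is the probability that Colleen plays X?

Colleen's strategy Z is strictly dominated by Y: 5 > 4 and 0 > -3. Eliminate Z.
Set Rowan's expected payoff from X equal to that from Y:
  Rowan's expected payoff from X: q·0 + (1−q)·(-4) = 4q - 4
  Rowan's expected payoff from Y: q·(-2) + (1−q)·(-2) = -2
  4q - 4 = -2  ⇒  4q = 2  ⇒  q = 1/2.

q = 1/2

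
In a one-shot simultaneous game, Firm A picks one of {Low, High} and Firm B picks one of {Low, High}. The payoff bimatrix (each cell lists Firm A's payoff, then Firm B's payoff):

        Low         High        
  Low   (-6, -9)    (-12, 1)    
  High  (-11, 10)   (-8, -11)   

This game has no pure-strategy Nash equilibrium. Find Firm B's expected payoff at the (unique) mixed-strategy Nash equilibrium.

Firm B's indifference between Low and High determines Firm A's mixing probability p:
  Firm B's expected payoff from Low: p·(-9) + (1−p)·10 = -19p + 10
  Firm B's expected payoff from High: p·1 + (1−p)·(-11) = 12p - 11
  -19p + 10 = 12p - 11  ⇒  -31p = -21  ⇒  p = 21/31.
At equilibrium Firm B is indifferent across columns, so Firm B's payoff equals the payoff from Low: (21/31)·(-9) + (10/31)·10 = -89/31.

-89/31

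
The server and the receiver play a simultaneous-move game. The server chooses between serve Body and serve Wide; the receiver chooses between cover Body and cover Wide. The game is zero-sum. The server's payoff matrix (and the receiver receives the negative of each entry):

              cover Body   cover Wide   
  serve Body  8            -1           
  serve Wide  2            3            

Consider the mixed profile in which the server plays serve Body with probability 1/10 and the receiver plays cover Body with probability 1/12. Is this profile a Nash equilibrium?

No

Given the receiver's mix q = 1/12, the server's payoff from serve Body is -1/4 but from serve Wide is 35/12. The server strictly prefers serve Wide, so the server would not mix.
So the proposed profile is not a Nash equilibrium.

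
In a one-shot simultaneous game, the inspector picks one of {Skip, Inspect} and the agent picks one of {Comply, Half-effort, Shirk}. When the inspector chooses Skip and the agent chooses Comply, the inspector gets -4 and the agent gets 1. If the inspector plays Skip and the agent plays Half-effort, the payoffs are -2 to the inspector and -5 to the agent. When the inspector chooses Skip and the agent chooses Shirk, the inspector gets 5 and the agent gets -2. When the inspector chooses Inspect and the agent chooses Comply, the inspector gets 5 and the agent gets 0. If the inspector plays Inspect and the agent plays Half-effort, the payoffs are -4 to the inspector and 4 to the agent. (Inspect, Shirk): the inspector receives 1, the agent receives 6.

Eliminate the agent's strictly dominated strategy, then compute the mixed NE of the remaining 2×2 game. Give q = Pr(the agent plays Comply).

q = 4/13

The agent's strategy Half-effort is strictly dominated by Shirk: -2 > -5 and 6 > 4. Eliminate Half-effort.
In a mixed equilibrium the inspector is indifferent between Skip and Inspect; this condition fixes q.
  the inspector's payoff from Skip: q·(-4) + (1−q)·5 = -9q + 5
  the inspector's payoff from Inspect: q·5 + (1−q)·1 = 4q + 1
  -9q + 5 = 4q + 1  ⇒  -13q = -4  ⇒  q = 4/13.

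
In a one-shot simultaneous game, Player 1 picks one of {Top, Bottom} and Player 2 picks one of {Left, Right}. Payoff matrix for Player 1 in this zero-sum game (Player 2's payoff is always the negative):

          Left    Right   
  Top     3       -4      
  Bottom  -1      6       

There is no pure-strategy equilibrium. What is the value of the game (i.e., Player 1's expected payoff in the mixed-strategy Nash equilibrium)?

For Player 1 to be willing to mix, Player 1 must be indifferent between Top and Bottom, which pins down Player 2's mix.
  Player 1's expected payoff from Top: q·3 + (1−q)·(-4) = 7q - 4
  Player 1's expected payoff from Bottom: q·(-1) + (1−q)·6 = -7q + 6
  7q - 4 = -7q + 6  ⇒  14q = 10  ⇒  q = 5/7.
The value is Player 1's expected payoff against this mix (using Top): (5/7)·3 + (2/7)·(-4) = 1.

v = 1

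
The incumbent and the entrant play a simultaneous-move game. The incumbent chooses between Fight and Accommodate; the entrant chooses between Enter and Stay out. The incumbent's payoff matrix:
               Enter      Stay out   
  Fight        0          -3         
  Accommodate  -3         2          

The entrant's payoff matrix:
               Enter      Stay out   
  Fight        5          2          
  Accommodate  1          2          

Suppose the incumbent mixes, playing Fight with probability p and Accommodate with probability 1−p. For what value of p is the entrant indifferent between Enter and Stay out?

Set the entrant's expected payoff from Enter equal to that from Stay out:
  the entrant's payoff from Enter: p·5 + (1−p)·1 = 4p + 1
  the entrant's payoff from Stay out: p·2 + (1−p)·2 = 2
  4p + 1 = 2  ⇒  4p = 1  ⇒  p = 1/4.

p = 1/4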